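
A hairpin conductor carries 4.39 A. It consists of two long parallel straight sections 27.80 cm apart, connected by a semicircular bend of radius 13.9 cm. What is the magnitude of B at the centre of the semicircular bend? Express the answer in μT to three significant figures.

B ≈ 16.2 μT

The semicircular arc contributes B_arc = μ₀I·π/(4πR) = μ₀I/(4R) = 9.92×10⁻⁶ T.
Each semi-infinite lead is at perpendicular distance R = 0.139 m from the centre, with the perpendicular foot at its near end, so it contributes μ₀I/(4πR); both point the same way, together 6.32×10⁻⁶ T.
Arc and leads all point the same direction: B = 9.92×10⁻⁶ + 6.32×10⁻⁶ = 1.62×10⁻⁵ T.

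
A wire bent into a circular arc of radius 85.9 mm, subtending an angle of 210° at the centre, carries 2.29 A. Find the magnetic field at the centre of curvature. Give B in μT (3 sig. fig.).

The Biot–Savart field of a circular arc at its centre is B = μ₀Iφ/(4πR), with φ = 3.665 rad.
B = (4π×10⁻⁷ × 2.29 × 3.665) / (4π × 0.0859) = 9.77×10⁻⁶ T.

B ≈ 9.77 μT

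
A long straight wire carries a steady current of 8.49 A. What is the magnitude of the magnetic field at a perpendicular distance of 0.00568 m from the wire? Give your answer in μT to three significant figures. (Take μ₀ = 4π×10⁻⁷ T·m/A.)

B ≈ 299 μT

For an infinitely long straight wire, B = μ₀I/(2πd).
B = (4π×10⁻⁷ × 8.49) / (2π × 0.00568) = 2.99×10⁻⁴ T.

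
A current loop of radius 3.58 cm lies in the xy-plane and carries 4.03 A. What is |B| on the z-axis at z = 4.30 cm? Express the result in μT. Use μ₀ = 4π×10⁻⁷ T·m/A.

B ≈ 18.5 μT

On the axis of a circular loop, B = μ₀IR² / [2(R²+z²)^(3/2)].
R² + z² = (0.0358)² + (0.043)² = 0.003131 m², and (R²+z²)^(3/2) = 1.75×10⁻⁴ m³.
B = (4π×10⁻⁷ × 4.03 × 0.001282) / (2 × 1.75×10⁻⁴) = 1.85×10⁻⁵ T.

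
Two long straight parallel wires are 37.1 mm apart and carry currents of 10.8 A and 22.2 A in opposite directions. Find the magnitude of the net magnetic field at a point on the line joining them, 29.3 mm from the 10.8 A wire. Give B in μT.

B ≈ 643 μT

Each long wire gives B = μ₀I/(2πd). Distances are d₁ = 0.0293 m and d₂ = 0.0078 m.
B₁ = 7.37×10⁻⁵ T, B₂ = 5.69×10⁻⁴ T.
Between antiparallel currents both contributions point the same way, so they add. B = B₁ + B₂ = 7.37×10⁻⁵ + 5.69×10⁻⁴ = 6.43×10⁻⁴ T.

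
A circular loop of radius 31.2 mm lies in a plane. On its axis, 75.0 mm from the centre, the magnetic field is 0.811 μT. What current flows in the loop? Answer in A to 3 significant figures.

On the axis of a loop, B = μ₀IR²/[2(R²+z²)^(3/2)], so I = 2B(R²+z²)^(3/2)/(μ₀R²).
R² + z² = 0.0009734 + 0.005625 = 0.006598 m²; raised to 3/2 gives 5.36×10⁻⁴ m³.
I = 2 × 8.11×10⁻⁷ × 5.36×10⁻⁴ / (1.26×10⁻⁶ × 0.0009734) = 0.711 A.

I ≈ 0.711 A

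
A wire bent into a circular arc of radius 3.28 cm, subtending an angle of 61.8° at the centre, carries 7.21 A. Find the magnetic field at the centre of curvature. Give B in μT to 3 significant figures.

The Biot–Savart field of a circular arc at its centre is B = μ₀Iφ/(4πR), with φ = 1.079 rad.
B = (4π×10⁻⁷ × 7.21 × 1.079) / (4π × 0.0328) = 2.37×10⁻⁵ T.

B ≈ 23.7 μT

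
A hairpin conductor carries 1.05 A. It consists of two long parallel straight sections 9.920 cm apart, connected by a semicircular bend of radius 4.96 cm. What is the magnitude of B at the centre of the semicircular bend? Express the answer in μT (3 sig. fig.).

B ≈ 10.9 μT

The semicircular arc contributes B_arc = μ₀I·π/(4πR) = μ₀I/(4R) = 6.65×10⁻⁶ T.
Each semi-infinite lead is at perpendicular distance R = 0.0496 m from the centre, with the perpendicular foot at its near end, so it contributes μ₀I/(4πR); both point the same way, together 4.23×10⁻⁶ T.
Arc and leads all point the same direction: B = 6.65×10⁻⁶ + 4.23×10⁻⁶ = 1.09×10⁻⁵ T.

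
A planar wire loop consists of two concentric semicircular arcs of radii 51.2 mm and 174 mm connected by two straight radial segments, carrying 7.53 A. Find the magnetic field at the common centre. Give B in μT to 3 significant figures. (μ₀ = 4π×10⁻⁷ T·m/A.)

The radial connectors point toward the centre, so dl × r̂ = 0 and they contribute nothing.
Each semicircle gives μ₀I/(4R): inner arc 4.62×10⁻⁵ T, outer arc 1.36×10⁻⁵ T.
The two arcs carry current in opposite angular senses, so their fields oppose: B = |4.62×10⁻⁵ − 1.36×10⁻⁵| = 3.26×10⁻⁵ T.

B ≈ 32.6 μT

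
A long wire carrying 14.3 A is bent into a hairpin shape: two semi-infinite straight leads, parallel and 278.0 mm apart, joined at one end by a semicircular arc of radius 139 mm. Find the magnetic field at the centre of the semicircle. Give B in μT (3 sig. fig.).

The semicircular arc contributes B_arc = μ₀I·π/(4πR) = μ₀I/(4R) = 3.23×10⁻⁵ T.
Each semi-infinite lead is at perpendicular distance R = 0.139 m from the centre, with the perpendicular foot at its near end, so it contributes μ₀I/(4πR); both point the same way, together 2.06×10⁻⁵ T.
Arc and leads all point the same direction: B = 3.23×10⁻⁵ + 2.06×10⁻⁵ = 5.29×10⁻⁵ T.

B ≈ 52.9 μT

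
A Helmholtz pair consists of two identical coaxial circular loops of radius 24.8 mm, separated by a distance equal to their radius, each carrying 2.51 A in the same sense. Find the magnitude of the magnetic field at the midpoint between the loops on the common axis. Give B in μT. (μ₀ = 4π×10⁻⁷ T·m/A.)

B ≈ 91.0 μT

Each loop contributes B = μ₀IR²/[2(R²+z²)^(3/2)] on the axis, with z measured from that loop.
Loop 1 (z = 0.0124 m): B₁ = 4.55×10⁻⁵ T. Loop 2 (z = 0.0124 m): B₂ = 4.55×10⁻⁵ T.
The fields add: B = B₁ + B₂ = 9.10×10⁻⁵ T.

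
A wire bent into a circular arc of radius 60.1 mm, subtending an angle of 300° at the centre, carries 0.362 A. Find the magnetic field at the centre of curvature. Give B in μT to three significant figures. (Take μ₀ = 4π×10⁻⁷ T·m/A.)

The Biot–Savart field of a circular arc at its centre is B = μ₀Iφ/(4πR), with φ = 5.236 rad.
B = (4π×10⁻⁷ × 0.362 × 5.236) / (4π × 0.0601) = 3.15×10⁻⁶ T.

B ≈ 3.15 μT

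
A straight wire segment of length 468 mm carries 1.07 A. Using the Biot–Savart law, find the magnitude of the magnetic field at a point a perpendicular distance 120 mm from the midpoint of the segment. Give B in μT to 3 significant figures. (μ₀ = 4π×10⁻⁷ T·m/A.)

B ≈ 1.59 μT

For a finite straight segment, B = (μ₀I/4πd)(sinθ₁ + sinθ₂), where θ₁, θ₂ are the angles from the perpendicular to each end.
The perpendicular from the point meets the wire at its midpoint, so each end is L/2 = 0.234 m away along the wire.
sinθ₁ = 0.234/√(0.234²+0.12²) = 0.8898; sinθ₂ = 0.234/√(0.234²+0.12²) = 0.8898.
B = (4π×10⁻⁷ × 1.07) / (4π × 0.12) × (0.8898 + 0.8898) = 1.59×10⁻⁶ T.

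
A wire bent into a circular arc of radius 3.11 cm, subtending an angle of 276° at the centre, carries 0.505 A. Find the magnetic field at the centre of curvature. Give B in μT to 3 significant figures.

B ≈ 7.82 μT

The Biot–Savart field of a circular arc at its centre is B = μ₀Iφ/(4πR), with φ = 4.817 rad.
B = (4π×10⁻⁷ × 0.505 × 4.817) / (4π × 0.0311) = 7.82×10⁻⁶ T.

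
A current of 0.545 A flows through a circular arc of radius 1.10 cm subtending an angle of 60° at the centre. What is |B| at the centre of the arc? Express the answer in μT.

B ≈ 5.19 μT

The Biot–Savart field of a circular arc at its centre is B = μ₀Iφ/(4πR), with φ = 1.047 rad.
B = (4π×10⁻⁷ × 0.545 × 1.047) / (4π × 0.011) = 5.19×10⁻⁶ T.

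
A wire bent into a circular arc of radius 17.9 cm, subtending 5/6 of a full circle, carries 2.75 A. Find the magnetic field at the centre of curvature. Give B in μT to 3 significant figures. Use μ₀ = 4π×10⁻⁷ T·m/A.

B ≈ 8.04 μT

The Biot–Savart field of a circular arc at its centre is B = μ₀Iφ/(4πR), with φ = 5.236 rad.
B = (4π×10⁻⁷ × 2.75 × 5.236) / (4π × 0.179) = 8.04×10⁻⁶ T.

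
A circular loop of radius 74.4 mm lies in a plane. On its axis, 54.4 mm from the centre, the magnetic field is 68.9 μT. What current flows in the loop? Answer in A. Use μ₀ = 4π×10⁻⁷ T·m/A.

On the axis of a loop, B = μ₀IR²/[2(R²+z²)^(3/2)], so I = 2B(R²+z²)^(3/2)/(μ₀R²).
R² + z² = 0.005535 + 0.002959 = 0.008495 m²; raised to 3/2 gives 7.83×10⁻⁴ m³.
I = 2 × 6.89×10⁻⁵ × 7.83×10⁻⁴ / (1.26×10⁻⁶ × 0.005535) = 15.5 A.

I ≈ 15.5 A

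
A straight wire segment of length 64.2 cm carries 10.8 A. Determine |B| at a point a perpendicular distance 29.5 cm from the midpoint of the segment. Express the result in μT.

For a finite straight segment, B = (μ₀I/4πd)(sinθ₁ + sinθ₂), where θ₁, θ₂ are the angles from the perpendicular to each end.
The perpendicular from the point meets the wire at its midpoint, so each end is L/2 = 0.321 m away along the wire.
sinθ₁ = 0.321/√(0.321²+0.295²) = 0.7363; sinθ₂ = 0.321/√(0.321²+0.295²) = 0.7363.
B = (4π×10⁻⁷ × 10.8) / (4π × 0.295) × (0.7363 + 0.7363) = 5.39×10⁻⁶ T.

B ≈ 5.39 μT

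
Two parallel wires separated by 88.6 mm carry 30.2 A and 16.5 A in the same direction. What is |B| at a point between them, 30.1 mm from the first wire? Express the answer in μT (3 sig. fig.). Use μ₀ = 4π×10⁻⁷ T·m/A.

Each long wire gives B = μ₀I/(2πd). Distances are d₁ = 0.0301 m and d₂ = 0.0585 m.
B₁ = 2.01×10⁻⁴ T, B₂ = 5.64×10⁻⁵ T.
Between parallel currents the two contributions point in opposite directions, so they subtract. B = |B₁ − B₂| = |2.01×10⁻⁴ − 5.64×10⁻⁵| = 1.44×10⁻⁴ T.

B ≈ 144 μT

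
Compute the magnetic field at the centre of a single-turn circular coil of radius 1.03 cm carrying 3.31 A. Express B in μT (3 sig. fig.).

B ≈ 202 μT

At the centre of a circular loop the Biot–Savart law gives B = μ₀I/(2R).
B = (4π×10⁻⁷ × 3.31) / (2 × 0.0103) = 2.02×10⁻⁴ T.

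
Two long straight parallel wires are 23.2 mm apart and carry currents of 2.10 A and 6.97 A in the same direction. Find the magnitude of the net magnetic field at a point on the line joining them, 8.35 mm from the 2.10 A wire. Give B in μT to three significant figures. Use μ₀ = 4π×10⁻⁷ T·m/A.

B ≈ 43.6 μT

Each long wire gives B = μ₀I/(2πd). Distances are d₁ = 0.00835 m and d₂ = 0.01485 m.
B₁ = 5.03×10⁻⁵ T, B₂ = 9.39×10⁻⁵ T.
Between parallel currents the two contributions point in opposite directions, so they subtract. B = |B₁ − B₂| = |5.03×10⁻⁵ − 9.39×10⁻⁵| = 4.36×10⁻⁵ T.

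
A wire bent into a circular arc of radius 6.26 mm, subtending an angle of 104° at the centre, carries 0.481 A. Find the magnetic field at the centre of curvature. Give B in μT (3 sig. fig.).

The Biot–Savart field of a circular arc at its centre is B = μ₀Iφ/(4πR), with φ = 1.815 rad.
B = (4π×10⁻⁷ × 0.481 × 1.815) / (4π × 0.00626) = 1.39×10⁻⁵ T.

B ≈ 13.9 μT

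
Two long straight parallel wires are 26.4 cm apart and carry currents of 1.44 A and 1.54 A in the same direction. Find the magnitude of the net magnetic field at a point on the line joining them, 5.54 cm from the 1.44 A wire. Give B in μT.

Each long wire gives B = μ₀I/(2πd). Distances are d₁ = 0.0554 m and d₂ = 0.2086 m.
B₁ = 5.20×10⁻⁶ T, B₂ = 1.48×10⁻⁶ T.
Between parallel currents the two contributions point in opposite directions, so they subtract. B = |B₁ − B₂| = |5.20×10⁻⁶ − 1.48×10⁻⁶| = 3.72×10⁻⁶ T.

B ≈ 3.72 μT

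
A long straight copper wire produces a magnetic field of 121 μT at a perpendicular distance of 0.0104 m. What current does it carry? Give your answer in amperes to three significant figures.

For a long straight wire B = μ₀I/(2πd), so I = 2πdB/μ₀.
I = 2π × 0.0104 × 1.21×10⁻⁴ / (4π×10⁻⁷) = 6.29 A.

I ≈ 6.29 A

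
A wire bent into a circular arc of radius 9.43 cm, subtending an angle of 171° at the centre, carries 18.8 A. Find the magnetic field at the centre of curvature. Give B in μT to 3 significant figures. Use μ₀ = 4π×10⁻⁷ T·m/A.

The Biot–Savart field of a circular arc at its centre is B = μ₀Iφ/(4πR), with φ = 2.985 rad.
B = (4π×10⁻⁷ × 18.8 × 2.985) / (4π × 0.0943) = 5.95×10⁻⁵ T.

B ≈ 59.5 μT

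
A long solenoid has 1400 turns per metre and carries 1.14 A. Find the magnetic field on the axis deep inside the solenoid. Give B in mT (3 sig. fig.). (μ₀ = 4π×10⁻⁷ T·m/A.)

B ≈ 2.01 mT

Inside a long solenoid, B = μ₀nI with n = 1400 turns/m.
B = 4π×10⁻⁷ × 1400 × 1.14 = 2.01×10⁻³ T.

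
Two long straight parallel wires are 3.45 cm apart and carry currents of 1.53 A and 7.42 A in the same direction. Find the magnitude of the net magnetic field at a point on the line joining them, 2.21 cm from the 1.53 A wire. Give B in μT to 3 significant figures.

B ≈ 106 μT

Each long wire gives B = μ₀I/(2πd). Distances are d₁ = 0.0221 m and d₂ = 0.0124 m.
B₁ = 1.38×10⁻⁵ T, B₂ = 1.20×10⁻⁴ T.
Between parallel currents the two contributions point in opposite directions, so they subtract. B = |B₁ − B₂| = |1.38×10⁻⁵ − 1.20×10⁻⁴| = 1.06×10⁻⁴ T.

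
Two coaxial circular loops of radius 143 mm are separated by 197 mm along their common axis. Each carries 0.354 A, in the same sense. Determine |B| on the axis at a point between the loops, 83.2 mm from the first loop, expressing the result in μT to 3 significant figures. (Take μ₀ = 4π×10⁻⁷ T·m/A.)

B ≈ 1.75 μT

Each loop contributes B = μ₀IR²/[2(R²+z²)^(3/2)] on the axis, with z measured from that loop.
Loop 1 (z = 0.0832 m): B₁ = 1.00×10⁻⁶ T. Loop 2 (z = 0.1138 m): B₂ = 7.45×10⁻⁷ T.
The fields add: B = B₁ + B₂ = 1.75×10⁻⁶ T.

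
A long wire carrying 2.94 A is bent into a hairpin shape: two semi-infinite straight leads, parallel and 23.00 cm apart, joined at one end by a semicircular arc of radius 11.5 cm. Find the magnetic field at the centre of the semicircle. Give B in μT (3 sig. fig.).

The semicircular arc contributes B_arc = μ₀I·π/(4πR) = μ₀I/(4R) = 8.03×10⁻⁶ T.
Each semi-infinite lead is at perpendicular distance R = 0.115 m from the centre, with the perpendicular foot at its near end, so it contributes μ₀I/(4πR); both point the same way, together 5.11×10⁻⁶ T.
Arc and leads all point the same direction: B = 8.03×10⁻⁶ + 5.11×10⁻⁶ = 1.31×10⁻⁵ T.

B ≈ 13.1 μT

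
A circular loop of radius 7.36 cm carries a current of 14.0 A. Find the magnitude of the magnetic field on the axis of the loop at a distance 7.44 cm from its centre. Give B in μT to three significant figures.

B ≈ 41.6 μT

On the axis of a circular loop, B = μ₀IR² / [2(R²+z²)^(3/2)].
R² + z² = (0.0736)² + (0.0744)² = 0.01095 m², and (R²+z²)^(3/2) = 1.15×10⁻³ m³.
B = (4π×10⁻⁷ × 14.0 × 0.005417) / (2 × 1.15×10⁻³) = 4.16×10⁻⁵ T.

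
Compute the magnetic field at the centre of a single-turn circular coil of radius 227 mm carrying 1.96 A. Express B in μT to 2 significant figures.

B ≈ 5.4 μT

At the centre of a circular loop the Biot–Savart law gives B = μ₀I/(2R).
B = (4π×10⁻⁷ × 1.96) / (2 × 0.227) = 5.43×10⁻⁶ T.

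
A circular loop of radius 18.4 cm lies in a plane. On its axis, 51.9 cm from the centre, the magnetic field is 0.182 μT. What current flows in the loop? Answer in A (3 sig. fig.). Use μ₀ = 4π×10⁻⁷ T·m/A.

On the axis of a loop, B = μ₀IR²/[2(R²+z²)^(3/2)], so I = 2B(R²+z²)^(3/2)/(μ₀R²).
R² + z² = 0.03386 + 0.2694 = 0.3032 m²; raised to 3/2 gives 0.167 m³.
I = 2 × 1.82×10⁻⁷ × 0.167 / (1.26×10⁻⁶ × 0.03386) = 1.43 A.

I ≈ 1.43 A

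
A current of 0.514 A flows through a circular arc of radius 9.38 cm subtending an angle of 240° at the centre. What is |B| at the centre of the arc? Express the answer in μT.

The Biot–Savart field of a circular arc at its centre is B = μ₀Iφ/(4πR), with φ = 4.189 rad.
B = (4π×10⁻⁷ × 0.514 × 4.189) / (4π × 0.0938) = 2.30×10⁻⁶ T.

B ≈ 2.30 μT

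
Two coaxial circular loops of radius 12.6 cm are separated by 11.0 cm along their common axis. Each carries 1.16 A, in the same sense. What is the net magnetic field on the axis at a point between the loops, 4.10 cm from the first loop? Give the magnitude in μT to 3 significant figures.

Each loop contributes B = μ₀IR²/[2(R²+z²)^(3/2)] on the axis, with z measured from that loop.
Loop 1 (z = 0.041 m): B₁ = 4.97×10⁻⁶ T. Loop 2 (z = 0.069 m): B₂ = 3.90×10⁻⁶ T.
The fields add: B = B₁ + B₂ = 8.88×10⁻⁶ T.

B ≈ 8.88 μT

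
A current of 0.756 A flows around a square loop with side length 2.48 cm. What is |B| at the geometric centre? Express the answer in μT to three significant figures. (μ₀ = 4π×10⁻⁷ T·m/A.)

Each side is a finite straight segment at perpendicular distance d = a/(2 tan(π/4)) = 0.0124 m from the centre, with end-angles ±π/4.
One side contributes B₁ = (μ₀I/4πd)·2 sin(π/4) = 8.62×10⁻⁶ T.
All 4 sides add in the same direction: B = 4 × 8.62×10⁻⁶ = 3.45×10⁻⁵ T.

B ≈ 34.5 μT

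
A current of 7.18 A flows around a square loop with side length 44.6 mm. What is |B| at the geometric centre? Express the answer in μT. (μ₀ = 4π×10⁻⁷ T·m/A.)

B ≈ 182 μT

Each side is a finite straight segment at perpendicular distance d = a/(2 tan(π/4)) = 0.0223 m from the centre, with end-angles ±π/4.
One side contributes B₁ = (μ₀I/4πd)·2 sin(π/4) = 4.55×10⁻⁵ T.
All 4 sides add in the same direction: B = 4 × 4.55×10⁻⁵ = 1.82×10⁻⁴ T.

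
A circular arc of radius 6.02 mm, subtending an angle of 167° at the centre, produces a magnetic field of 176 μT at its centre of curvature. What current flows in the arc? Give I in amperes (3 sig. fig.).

I ≈ 3.64 A

For a circular arc, B = μ₀Iφ/(4πR) with φ in radians; here φ = 2.915 rad.
So I = 4πRB/(μ₀φ) = 4π × 0.00602 × 1.76×10⁻⁴ / (4π×10⁻⁷ × 2.915) = 3.64 A.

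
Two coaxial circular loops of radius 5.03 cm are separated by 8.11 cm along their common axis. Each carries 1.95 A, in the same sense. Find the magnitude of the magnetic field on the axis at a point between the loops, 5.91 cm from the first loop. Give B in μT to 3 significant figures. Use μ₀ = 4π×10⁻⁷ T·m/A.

Each loop contributes B = μ₀IR²/[2(R²+z²)^(3/2)] on the axis, with z measured from that loop.
Loop 1 (z = 0.0591 m): B₁ = 6.63×10⁻⁶ T. Loop 2 (z = 0.022 m): B₂ = 1.87×10⁻⁵ T.
The fields add: B = B₁ + B₂ = 2.54×10⁻⁵ T.

B ≈ 25.4 μT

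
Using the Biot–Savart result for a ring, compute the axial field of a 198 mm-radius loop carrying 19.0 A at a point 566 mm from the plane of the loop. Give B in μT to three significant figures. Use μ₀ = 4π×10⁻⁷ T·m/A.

On the axis of a circular loop, B = μ₀IR² / [2(R²+z²)^(3/2)].
R² + z² = (0.198)² + (0.566)² = 0.3596 m², and (R²+z²)^(3/2) = 0.216 m³.
B = (4π×10⁻⁷ × 19.0 × 0.0392) / (2 × 0.216) = 2.17×10⁻⁶ T.

B ≈ 2.17 μT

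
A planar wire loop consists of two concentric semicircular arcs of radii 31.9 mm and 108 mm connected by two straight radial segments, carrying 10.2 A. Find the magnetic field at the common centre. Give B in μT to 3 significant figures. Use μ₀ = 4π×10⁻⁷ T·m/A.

The radial connectors point toward the centre, so dl × r̂ = 0 and they contribute nothing.
Each semicircle gives μ₀I/(4R): inner arc 1.00×10⁻⁴ T, outer arc 2.97×10⁻⁵ T.
The two arcs carry current in opposite angular senses, so their fields oppose: B = |1.00×10⁻⁴ − 2.97×10⁻⁵| = 7.08×10⁻⁵ T.

B ≈ 70.8 μT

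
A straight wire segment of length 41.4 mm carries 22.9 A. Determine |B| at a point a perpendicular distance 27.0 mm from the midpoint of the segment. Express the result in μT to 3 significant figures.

For a finite straight segment, B = (μ₀I/4πd)(sinθ₁ + sinθ₂), where θ₁, θ₂ are the angles from the perpendicular to each end.
The perpendicular from the point meets the wire at its midpoint, so each end is L/2 = 0.0207 m away along the wire.
sinθ₁ = 0.0207/√(0.0207²+0.027²) = 0.6084; sinθ₂ = 0.0207/√(0.0207²+0.027²) = 0.6084.
B = (4π×10⁻⁷ × 22.9) / (4π × 0.027) × (0.6084 + 0.6084) = 1.03×10⁻⁴ T.

B ≈ 103 μT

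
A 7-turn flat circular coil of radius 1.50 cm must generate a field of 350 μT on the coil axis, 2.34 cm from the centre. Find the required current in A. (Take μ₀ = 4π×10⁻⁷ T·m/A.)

For an N-turn coil, B = Nμ₀IR²/[2(R²+z²)^(3/2)] with R = 0.015 m, z = 0.0234 m, so I = 2B(R²+z²)^(3/2)/(Nμ₀R²) = 2 × 3.50×10⁻⁴ × 2.15×10⁻⁵ / (7 × 4π×10⁻⁷ × 0.000225) = 7.59 A.

I ≈ 7.59 A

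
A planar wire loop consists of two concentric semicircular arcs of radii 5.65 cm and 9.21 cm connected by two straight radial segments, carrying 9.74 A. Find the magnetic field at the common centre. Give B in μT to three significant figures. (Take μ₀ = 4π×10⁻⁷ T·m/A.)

B ≈ 20.9 μT

The radial connectors point toward the centre, so dl × r̂ = 0 and they contribute nothing.
Each semicircle gives μ₀I/(4R): inner arc 5.42×10⁻⁵ T, outer arc 3.32×10⁻⁵ T.
The two arcs carry current in opposite angular senses, so their fields oppose: B = |5.42×10⁻⁵ − 3.32×10⁻⁵| = 2.09×10⁻⁵ T.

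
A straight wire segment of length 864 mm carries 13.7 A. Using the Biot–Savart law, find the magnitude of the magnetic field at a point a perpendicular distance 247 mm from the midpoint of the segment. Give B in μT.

B ≈ 9.63 μT

For a finite straight segment, B = (μ₀I/4πd)(sinθ₁ + sinθ₂), where θ₁, θ₂ are the angles from the perpendicular to each end.
The perpendicular from the point meets the wire at its midpoint, so each end is L/2 = 0.432 m away along the wire.
sinθ₁ = 0.432/√(0.432²+0.247²) = 0.8681; sinθ₂ = 0.432/√(0.432²+0.247²) = 0.8681.
B = (4π×10⁻⁷ × 13.7) / (4π × 0.247) × (0.8681 + 0.8681) = 9.63×10⁻⁶ T.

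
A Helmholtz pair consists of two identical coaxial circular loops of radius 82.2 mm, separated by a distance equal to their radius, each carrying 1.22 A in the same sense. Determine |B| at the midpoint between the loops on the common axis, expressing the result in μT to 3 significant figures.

Each loop contributes B = μ₀IR²/[2(R²+z²)^(3/2)] on the axis, with z measured from that loop.
Loop 1 (z = 0.0411 m): B₁ = 6.67×10⁻⁶ T. Loop 2 (z = 0.0411 m): B₂ = 6.67×10⁻⁶ T.
The fields add: B = B₁ + B₂ = 1.33×10⁻⁵ T.

B ≈ 13.3 μT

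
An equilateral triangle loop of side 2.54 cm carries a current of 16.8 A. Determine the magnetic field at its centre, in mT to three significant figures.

Each side is a finite straight segment at perpendicular distance d = a/(2 tan(π/3)) = 0.007332 m from the centre, with end-angles ±π/3.
One side contributes B₁ = (μ₀I/4πd)·2 sin(π/3) = 3.97×10⁻⁴ T.
All 3 sides add in the same direction: B = 3 × 3.97×10⁻⁴ = 1.19×10⁻³ T.

B ≈ 1.19 mT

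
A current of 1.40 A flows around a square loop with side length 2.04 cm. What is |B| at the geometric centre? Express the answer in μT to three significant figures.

B ≈ 77.6 μT

Each side is a finite straight segment at perpendicular distance d = a/(2 tan(π/4)) = 0.0102 m from the centre, with end-angles ±π/4.
One side contributes B₁ = (μ₀I/4πd)·2 sin(π/4) = 1.94×10⁻⁵ T.
All 4 sides add in the same direction: B = 4 × 1.94×10⁻⁵ = 7.76×10⁻⁵ T.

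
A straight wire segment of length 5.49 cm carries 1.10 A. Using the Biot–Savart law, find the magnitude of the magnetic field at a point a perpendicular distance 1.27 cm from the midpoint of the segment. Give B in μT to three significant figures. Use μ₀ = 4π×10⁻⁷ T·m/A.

For a finite straight segment, B = (μ₀I/4πd)(sinθ₁ + sinθ₂), where θ₁, θ₂ are the angles from the perpendicular to each end.
The perpendicular from the point meets the wire at its midpoint, so each end is L/2 = 0.02745 m away along the wire.
sinθ₁ = 0.02745/√(0.02745²+0.0127²) = 0.9076; sinθ₂ = 0.02745/√(0.02745²+0.0127²) = 0.9076.
B = (4π×10⁻⁷ × 1.10) / (4π × 0.0127) × (0.9076 + 0.9076) = 1.57×10⁻⁵ T.

B ≈ 15.7 μT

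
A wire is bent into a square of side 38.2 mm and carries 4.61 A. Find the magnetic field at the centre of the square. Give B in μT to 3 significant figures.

Each side is a finite straight segment at perpendicular distance d = a/(2 tan(π/4)) = 0.0191 m from the centre, with end-angles ±π/4.
One side contributes B₁ = (μ₀I/4πd)·2 sin(π/4) = 3.41×10⁻⁵ T.
All 4 sides add in the same direction: B = 4 × 3.41×10⁻⁵ = 1.37×10⁻⁴ T.

B ≈ 137 μT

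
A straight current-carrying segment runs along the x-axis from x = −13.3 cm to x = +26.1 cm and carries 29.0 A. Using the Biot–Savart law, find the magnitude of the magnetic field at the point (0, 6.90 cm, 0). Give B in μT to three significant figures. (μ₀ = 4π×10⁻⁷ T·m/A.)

B ≈ 77.9 μT

For a finite straight segment, B = (μ₀I/4πd)(sinθ₁ + sinθ₂), where θ₁, θ₂ are the angles from the perpendicular to each end.
The perpendicular distance is d = 0.069 m; the end-offsets along the wire are a = 0.133 m and b = 0.261 m.
sinθ₁ = 0.133/√(0.133²+0.069²) = 0.8877; sinθ₂ = 0.261/√(0.261²+0.069²) = 0.9668.
B = (4π×10⁻⁷ × 29.0) / (4π × 0.069) × (0.8877 + 0.9668) = 7.79×10⁻⁵ T.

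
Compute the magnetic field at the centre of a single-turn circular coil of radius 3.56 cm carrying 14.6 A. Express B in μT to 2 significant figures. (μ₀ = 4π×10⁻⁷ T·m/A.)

B ≈ 260 μT

At the centre of a circular loop the Biot–Savart law gives B = μ₀I/(2R).
B = (4π×10⁻⁷ × 14.6) / (2 × 0.0356) = 2.58×10⁻⁴ T.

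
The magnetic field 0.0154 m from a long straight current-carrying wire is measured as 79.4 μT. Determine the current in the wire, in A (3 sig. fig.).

For a long straight wire B = μ₀I/(2πd), so I = 2πdB/μ₀.
I = 2π × 0.0154 × 7.94×10⁻⁵ / (4π×10⁻⁷) = 6.11 A.

I ≈ 6.11 A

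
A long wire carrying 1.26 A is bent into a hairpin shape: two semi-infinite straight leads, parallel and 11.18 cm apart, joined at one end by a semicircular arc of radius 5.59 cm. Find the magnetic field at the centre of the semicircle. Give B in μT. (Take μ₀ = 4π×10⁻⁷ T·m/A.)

B ≈ 11.6 μT

The semicircular arc contributes B_arc = μ₀I·π/(4πR) = μ₀I/(4R) = 7.08×10⁻⁶ T.
Each semi-infinite lead is at perpendicular distance R = 0.0559 m from the centre, with the perpendicular foot at its near end, so it contributes μ₀I/(4πR); both point the same way, together 4.51×10⁻⁶ T.
Arc and leads all point the same direction: B = 7.08×10⁻⁶ + 4.51×10⁻⁶ = 1.16×10⁻⁵ T.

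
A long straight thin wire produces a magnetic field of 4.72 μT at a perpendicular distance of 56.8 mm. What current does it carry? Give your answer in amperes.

For a long straight wire B = μ₀I/(2πd), so I = 2πdB/μ₀.
I = 2π × 0.0568 × 4.72×10⁻⁶ / (4π×10⁻⁷) = 1.34 A.

I ≈ 1.34 A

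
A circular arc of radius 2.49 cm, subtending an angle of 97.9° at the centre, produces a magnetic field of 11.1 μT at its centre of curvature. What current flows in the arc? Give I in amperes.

I ≈ 1.62 A

For a circular arc, B = μ₀Iφ/(4πR) with φ in radians; here φ = 1.709 rad.
So I = 4πRB/(μ₀φ) = 4π × 0.0249 × 1.11×10⁻⁵ / (4π×10⁻⁷ × 1.709) = 1.62 A.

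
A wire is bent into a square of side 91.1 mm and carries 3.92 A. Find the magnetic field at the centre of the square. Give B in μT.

Each side is a finite straight segment at perpendicular distance d = a/(2 tan(π/4)) = 0.04555 m from the centre, with end-angles ±π/4.
One side contributes B₁ = (μ₀I/4πd)·2 sin(π/4) = 1.22×10⁻⁵ T.
All 4 sides add in the same direction: B = 4 × 1.22×10⁻⁵ = 4.87×10⁻⁵ T.

B ≈ 48.7 μT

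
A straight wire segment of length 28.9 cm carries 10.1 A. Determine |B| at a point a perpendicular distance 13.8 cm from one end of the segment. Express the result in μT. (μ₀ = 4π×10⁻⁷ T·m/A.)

B ≈ 6.60 μT

For a finite straight segment, B = (μ₀I/4πd)(sinθ₁ + sinθ₂), where θ₁, θ₂ are the angles from the perpendicular to each end.
The perpendicular foot is at one end, so the two end-offsets along the wire are 0 and L = 0.289 m.
sinθ₁ = 0/√(0²+0.138²) = 0.0000; sinθ₂ = 0.289/√(0.289²+0.138²) = 0.9024.
B = (4π×10⁻⁷ × 10.1) / (4π × 0.138) × (0.0000 + 0.9024) = 6.60×10⁻⁶ T.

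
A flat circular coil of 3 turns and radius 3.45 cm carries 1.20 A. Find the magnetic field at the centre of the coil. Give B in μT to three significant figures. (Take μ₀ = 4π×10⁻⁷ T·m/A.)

B ≈ 65.6 μT

For an N-turn flat coil, B = Nμ₀I/(2R) with R = 0.0345 m.
B = 3 × 2.19×10⁻⁵ T = 6.56×10⁻⁵ T.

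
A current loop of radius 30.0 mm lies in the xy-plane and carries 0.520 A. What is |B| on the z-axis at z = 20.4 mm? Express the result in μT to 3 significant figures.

On the axis of a circular loop, B = μ₀IR² / [2(R²+z²)^(3/2)].
R² + z² = (0.03)² + (0.0204)² = 0.001316 m², and (R²+z²)^(3/2) = 4.77×10⁻⁵ m³.
B = (4π×10⁻⁷ × 0.520 × 0.0009) / (2 × 4.77×10⁻⁵) = 6.16×10⁻⁶ T.

B ≈ 6.16 μT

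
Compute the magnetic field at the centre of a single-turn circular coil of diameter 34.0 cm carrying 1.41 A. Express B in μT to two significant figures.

At the centre of a circular loop the Biot–Savart law gives B = μ₀I/(2R) (so R = 0.17 m).
B = (4π×10⁻⁷ × 1.41) / (2 × 0.17) = 5.21×10⁻⁶ T.

B ≈ 5.2 μT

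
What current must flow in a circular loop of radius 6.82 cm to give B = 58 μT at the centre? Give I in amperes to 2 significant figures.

I ≈ 6.3 A

At the centre of a circular loop B = μ₀I/(2R), so I = 2RB/μ₀.
With R = 0.0682 m, I = 2 × 0.0682 × 5.80×10⁻⁵ / (4π×10⁻⁷) = 6.30 A.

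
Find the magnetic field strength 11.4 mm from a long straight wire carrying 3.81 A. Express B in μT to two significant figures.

For an infinitely long straight wire, B = μ₀I/(2πd).
B = (4π×10⁻⁷ × 3.81) / (2π × 0.0114) = 6.68×10⁻⁵ T.

B ≈ 67 μT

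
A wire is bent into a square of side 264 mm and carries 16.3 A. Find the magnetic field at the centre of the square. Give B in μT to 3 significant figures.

Each side is a finite straight segment at perpendicular distance d = a/(2 tan(π/4)) = 0.132 m from the centre, with end-angles ±π/4.
One side contributes B₁ = (μ₀I/4πd)·2 sin(π/4) = 1.75×10⁻⁵ T.
All 4 sides add in the same direction: B = 4 × 1.75×10⁻⁵ = 6.99×10⁻⁵ T.

B ≈ 69.9 μT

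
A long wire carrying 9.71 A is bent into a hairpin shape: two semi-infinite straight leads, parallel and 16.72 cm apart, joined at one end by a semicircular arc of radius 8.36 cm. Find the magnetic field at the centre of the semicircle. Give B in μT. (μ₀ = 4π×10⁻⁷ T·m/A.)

The semicircular arc contributes B_arc = μ₀I·π/(4πR) = μ₀I/(4R) = 3.65×10⁻⁵ T.
Each semi-infinite lead is at perpendicular distance R = 0.0836 m from the centre, with the perpendicular foot at its near end, so it contributes μ₀I/(4πR); both point the same way, together 2.32×10⁻⁵ T.
Arc and leads all point the same direction: B = 3.65×10⁻⁵ + 2.32×10⁻⁵ = 5.97×10⁻⁵ T.

B ≈ 59.7 μT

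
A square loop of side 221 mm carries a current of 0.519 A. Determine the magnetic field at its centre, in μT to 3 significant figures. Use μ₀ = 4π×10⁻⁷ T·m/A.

Each side is a finite straight segment at perpendicular distance d = a/(2 tan(π/4)) = 0.1105 m from the centre, with end-angles ±π/4.
One side contributes B₁ = (μ₀I/4πd)·2 sin(π/4) = 6.64×10⁻⁷ T.
All 4 sides add in the same direction: B = 4 × 6.64×10⁻⁷ = 2.66×10⁻⁶ T.

B ≈ 2.66 μT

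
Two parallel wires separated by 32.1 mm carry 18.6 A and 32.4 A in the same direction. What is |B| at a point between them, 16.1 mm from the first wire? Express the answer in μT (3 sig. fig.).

Each long wire gives B = μ₀I/(2πd). Distances are d₁ = 0.0161 m and d₂ = 0.016 m.
B₁ = 2.31×10⁻⁴ T, B₂ = 4.05×10⁻⁴ T.
Between parallel currents the two contributions point in opposite directions, so they subtract. B = |B₁ − B₂| = |2.31×10⁻⁴ − 4.05×10⁻⁴| = 1.74×10⁻⁴ T.

B ≈ 174 μT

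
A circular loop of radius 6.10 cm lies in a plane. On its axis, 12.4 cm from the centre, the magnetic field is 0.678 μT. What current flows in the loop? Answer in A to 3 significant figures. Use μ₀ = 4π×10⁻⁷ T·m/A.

On the axis of a loop, B = μ₀IR²/[2(R²+z²)^(3/2)], so I = 2B(R²+z²)^(3/2)/(μ₀R²).
R² + z² = 0.003721 + 0.01538 = 0.0191 m²; raised to 3/2 gives 2.64×10⁻³ m³.
I = 2 × 6.78×10⁻⁷ × 2.64×10⁻³ / (1.26×10⁻⁶ × 0.003721) = 0.765 A.

I ≈ 0.765 A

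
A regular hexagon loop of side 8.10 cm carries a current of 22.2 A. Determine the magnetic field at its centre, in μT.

Each side is a finite straight segment at perpendicular distance d = a/(2 tan(π/6)) = 0.07015 m from the centre, with end-angles ±π/6.
One side contributes B₁ = (μ₀I/4πd)·2 sin(π/6) = 3.16×10⁻⁵ T.
All 6 sides add in the same direction: B = 6 × 3.16×10⁻⁵ = 1.90×10⁻⁴ T.

B ≈ 190 μT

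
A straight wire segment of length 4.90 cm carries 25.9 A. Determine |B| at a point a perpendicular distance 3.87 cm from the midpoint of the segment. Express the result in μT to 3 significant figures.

B ≈ 71.6 μT

For a finite straight segment, B = (μ₀I/4πd)(sinθ₁ + sinθ₂), where θ₁, θ₂ are the angles from the perpendicular to each end.
The perpendicular from the point meets the wire at its midpoint, so each end is L/2 = 0.0245 m away along the wire.
sinθ₁ = 0.0245/√(0.0245²+0.0387²) = 0.5349; sinθ₂ = 0.0245/√(0.0245²+0.0387²) = 0.5349.
B = (4π×10⁻⁷ × 25.9) / (4π × 0.0387) × (0.5349 + 0.5349) = 7.16×10⁻⁵ T.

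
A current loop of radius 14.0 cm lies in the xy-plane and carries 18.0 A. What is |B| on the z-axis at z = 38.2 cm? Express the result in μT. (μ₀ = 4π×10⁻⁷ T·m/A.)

On the axis of a circular loop, B = μ₀IR² / [2(R²+z²)^(3/2)].
R² + z² = (0.14)² + (0.382)² = 0.1655 m², and (R²+z²)^(3/2) = 6.73×10⁻² m³.
B = (4π×10⁻⁷ × 18.0 × 0.0196) / (2 × 6.73×10⁻²) = 3.29×10⁻⁶ T.

B ≈ 3.29 μT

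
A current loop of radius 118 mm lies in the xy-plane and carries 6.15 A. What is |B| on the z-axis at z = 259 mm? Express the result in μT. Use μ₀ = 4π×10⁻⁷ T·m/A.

B ≈ 2.33 μT

On the axis of a circular loop, B = μ₀IR² / [2(R²+z²)^(3/2)].
R² + z² = (0.118)² + (0.259)² = 0.08101 m², and (R²+z²)^(3/2) = 2.31×10⁻² m³.
B = (4π×10⁻⁷ × 6.15 × 0.01392) / (2 × 2.31×10⁻²) = 2.33×10⁻⁶ T.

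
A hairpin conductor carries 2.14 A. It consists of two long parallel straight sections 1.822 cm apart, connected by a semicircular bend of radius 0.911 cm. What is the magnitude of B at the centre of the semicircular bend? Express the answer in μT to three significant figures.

The semicircular arc contributes B_arc = μ₀I·π/(4πR) = μ₀I/(4R) = 7.38×10⁻⁵ T.
Each semi-infinite lead is at perpendicular distance R = 0.00911 m from the centre, with the perpendicular foot at its near end, so it contributes μ₀I/(4πR); both point the same way, together 4.70×10⁻⁵ T.
Arc and leads all point the same direction: B = 7.38×10⁻⁵ + 4.70×10⁻⁵ = 1.21×10⁻⁴ T.

B ≈ 121 μT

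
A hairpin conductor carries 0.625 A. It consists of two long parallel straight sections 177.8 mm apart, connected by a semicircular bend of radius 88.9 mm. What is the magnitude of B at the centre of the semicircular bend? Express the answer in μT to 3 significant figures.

B ≈ 3.61 μT

The semicircular arc contributes B_arc = μ₀I·π/(4πR) = μ₀I/(4R) = 2.21×10⁻⁶ T.
Each semi-infinite lead is at perpendicular distance R = 0.0889 m from the centre, with the perpendicular foot at its near end, so it contributes μ₀I/(4πR); both point the same way, together 1.41×10⁻⁶ T.
Arc and leads all point the same direction: B = 2.21×10⁻⁶ + 1.41×10⁻⁶ = 3.61×10⁻⁶ T.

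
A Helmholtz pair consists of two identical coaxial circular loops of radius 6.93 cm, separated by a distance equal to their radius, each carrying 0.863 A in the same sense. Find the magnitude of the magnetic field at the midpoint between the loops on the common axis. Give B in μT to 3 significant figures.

Each loop contributes B = μ₀IR²/[2(R²+z²)^(3/2)] on the axis, with z measured from that loop.
Loop 1 (z = 0.03465 m): B₁ = 5.60×10⁻⁶ T. Loop 2 (z = 0.03465 m): B₂ = 5.60×10⁻⁶ T.
The fields add: B = B₁ + B₂ = 1.12×10⁻⁵ T.

B ≈ 11.2 μT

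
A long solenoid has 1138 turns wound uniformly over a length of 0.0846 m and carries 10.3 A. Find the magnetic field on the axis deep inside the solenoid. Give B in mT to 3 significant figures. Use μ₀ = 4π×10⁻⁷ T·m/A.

Inside a long solenoid, B = μ₀nI with n = 1.345×10⁴ turns/m.
B = 4π×10⁻⁷ × 1.345×10⁴ × 10.3 = 0.174 T.

B ≈ 174 mT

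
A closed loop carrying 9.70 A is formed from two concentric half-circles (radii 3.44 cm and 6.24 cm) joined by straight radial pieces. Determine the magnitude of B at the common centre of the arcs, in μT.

B ≈ 39.7 μT

The radial connectors point toward the centre, so dl × r̂ = 0 and they contribute nothing.
Each semicircle gives μ₀I/(4R): inner arc 8.86×10⁻⁵ T, outer arc 4.88×10⁻⁵ T.
The two arcs carry current in opposite angular senses, so their fields oppose: B = |8.86×10⁻⁵ − 4.88×10⁻⁵| = 3.97×10⁻⁵ T.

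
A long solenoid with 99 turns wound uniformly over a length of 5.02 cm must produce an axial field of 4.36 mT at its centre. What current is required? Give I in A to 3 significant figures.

I ≈ 1.76 A

Inside a long solenoid B = μ₀nI with n = 1972 m⁻¹, so I = B/(μ₀n).
I = 4.36×10⁻³ / (4π×10⁻⁷ × 1972) = 1.76 A.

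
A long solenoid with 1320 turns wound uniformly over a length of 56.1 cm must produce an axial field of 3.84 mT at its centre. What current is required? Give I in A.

I ≈ 1.30 A

Inside a long solenoid B = μ₀nI with n = 2353 m⁻¹, so I = B/(μ₀n).
I = 3.84×10⁻³ / (4π×10⁻⁷ × 2353) = 1.30 A.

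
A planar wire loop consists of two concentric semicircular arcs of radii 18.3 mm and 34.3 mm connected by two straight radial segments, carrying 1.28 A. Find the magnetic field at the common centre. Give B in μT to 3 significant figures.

The radial connectors point toward the centre, so dl × r̂ = 0 and they contribute nothing.
Each semicircle gives μ₀I/(4R): inner arc 2.20×10⁻⁵ T, outer arc 1.17×10⁻⁵ T.
The two arcs carry current in opposite angular senses, so their fields oppose: B = |2.20×10⁻⁵ − 1.17×10⁻⁵| = 1.03×10⁻⁵ T.

B ≈ 10.3 μT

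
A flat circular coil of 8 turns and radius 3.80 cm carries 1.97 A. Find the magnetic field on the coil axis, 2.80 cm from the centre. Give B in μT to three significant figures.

For an N-turn flat coil, B = Nμ₀IR²/[2(R²+z²)^(3/2)] with R = 0.038 m, z = 0.028 m.
B = 8 × 1.70×10⁻⁵ T = 1.36×10⁻⁴ T.

B ≈ 136 μT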